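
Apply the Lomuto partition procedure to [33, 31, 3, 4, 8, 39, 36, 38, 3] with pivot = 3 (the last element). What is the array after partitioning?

Lomuto partition with pivot = 3:

Initial array: [33, 31, 3, 4, 8, 39, 36, 38, 3]

arr[0]=33 > 3: no swap
arr[1]=31 > 3: no swap
arr[2]=3 <= 3: swap with position 0, array becomes [3, 31, 33, 4, 8, 39, 36, 38, 3]
arr[3]=4 > 3: no swap
arr[4]=8 > 3: no swap
arr[5]=39 > 3: no swap
arr[6]=36 > 3: no swap
arr[7]=38 > 3: no swap

Place pivot at position 1: [3, 3, 33, 4, 8, 39, 36, 38, 31]
Pivot position: 1

After partitioning with pivot 3, the array becomes [3, 3, 33, 4, 8, 39, 36, 38, 31]. The pivot is placed at index 1. All elements to the left of the pivot are <= 3, and all elements to the right are > 3.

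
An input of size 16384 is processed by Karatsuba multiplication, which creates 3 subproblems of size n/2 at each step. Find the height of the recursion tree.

For divide and conquer with division factor 2:

Problem sizes at each level:
Level 0: 16384
Level 1: 8192
Level 2: 4096
Level 3: 2048
Level 4: 1024
Level 5: 512
Level 6: 256
Level 7: 128
Level 8: 64
Level 9: 32
Level 10: 16
Level 11: 8
Level 12: 4
Level 13: 2
Level 14: 1

The root is level 0 and the size-1 base case is level 14 (the tree spans levels 0 through 14, i.e. 15 levels counting the root), so the depth is the number of divisions: log_2(16384) = 14

The recursion tree depth is log_2(16384) = 14. At each level, the problem size is divided by 2, so it takes 14 divisions to reduce to a base case of size 1. The algorithm makes 3 recursive calls at each level.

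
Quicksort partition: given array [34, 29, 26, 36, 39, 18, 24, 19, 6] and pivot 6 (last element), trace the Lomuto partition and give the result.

Lomuto partition with pivot = 6:

Initial array: [34, 29, 26, 36, 39, 18, 24, 19, 6]

arr[0]=34 > 6: no swap
arr[1]=29 > 6: no swap
arr[2]=26 > 6: no swap
arr[3]=36 > 6: no swap
arr[4]=39 > 6: no swap
arr[5]=18 > 6: no swap
arr[6]=24 > 6: no swap
arr[7]=19 > 6: no swap

Place pivot at position 0: [6, 29, 26, 36, 39, 18, 24, 19, 34]
Pivot position: 0

After partitioning with pivot 6, the array becomes [6, 29, 26, 36, 39, 18, 24, 19, 34]. The pivot is placed at index 0. All elements to the left of the pivot are <= 6, and all elements to the right are > 6.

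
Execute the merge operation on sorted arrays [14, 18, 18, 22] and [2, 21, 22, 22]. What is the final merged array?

Merging process:

Compare 14 vs 2: take 2 from right. Merged: [2]
Compare 14 vs 21: take 14 from left. Merged: [2, 14]
Compare 18 vs 21: take 18 from left. Merged: [2, 14, 18]
Compare 18 vs 21: take 18 from left. Merged: [2, 14, 18, 18]
Compare 22 vs 21: take 21 from right. Merged: [2, 14, 18, 18, 21]
Compare 22 vs 22: take 22 from left. Merged: [2, 14, 18, 18, 21, 22]
Append remaining from right: [22, 22]. Merged: [2, 14, 18, 18, 21, 22, 22, 22]

Final merged array: [2, 14, 18, 18, 21, 22, 22, 22]
Total comparisons: 6

The merged array is [2, 14, 18, 18, 21, 22, 22, 22], requiring 6 comparisons. The merge step runs in O(n) time where n is the total number of elements.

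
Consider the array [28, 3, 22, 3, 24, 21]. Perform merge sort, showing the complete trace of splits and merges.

Merge sort trace:

Split: [28, 3, 22, 3, 24, 21] -> [28, 3, 22] and [3, 24, 21]
  Split: [28, 3, 22] -> [28] and [3, 22]
    Split: [3, 22] -> [3] and [22]
    Merge: [3] + [22] -> [3, 22]
  Merge: [28] + [3, 22] -> [3, 22, 28]
  Split: [3, 24, 21] -> [3] and [24, 21]
    Split: [24, 21] -> [24] and [21]
    Merge: [24] + [21] -> [21, 24]
  Merge: [3] + [21, 24] -> [3, 21, 24]
Merge: [3, 22, 28] + [3, 21, 24] -> [3, 3, 21, 22, 24, 28]

Final sorted array: [3, 3, 21, 22, 24, 28]

The merge sort proceeds by recursively splitting the array and merging sorted halves.
After all merges, the sorted array is [3, 3, 21, 22, 24, 28].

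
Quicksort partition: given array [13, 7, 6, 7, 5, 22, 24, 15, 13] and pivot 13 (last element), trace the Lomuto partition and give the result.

Lomuto partition with pivot = 13:

Initial array: [13, 7, 6, 7, 5, 22, 24, 15, 13]

arr[0]=13 <= 13: swap with position 0, array becomes [13, 7, 6, 7, 5, 22, 24, 15, 13]
arr[1]=7 <= 13: swap with position 1, array becomes [13, 7, 6, 7, 5, 22, 24, 15, 13]
arr[2]=6 <= 13: swap with position 2, array becomes [13, 7, 6, 7, 5, 22, 24, 15, 13]
arr[3]=7 <= 13: swap with position 3, array becomes [13, 7, 6, 7, 5, 22, 24, 15, 13]
arr[4]=5 <= 13: swap with position 4, array becomes [13, 7, 6, 7, 5, 22, 24, 15, 13]
arr[5]=22 > 13: no swap
arr[6]=24 > 13: no swap
arr[7]=15 > 13: no swap

Place pivot at position 5: [13, 7, 6, 7, 5, 13, 24, 15, 22]
Pivot position: 5

After partitioning with pivot 13, the array becomes [13, 7, 6, 7, 5, 13, 24, 15, 22]. The pivot is placed at index 5. All elements to the left of the pivot are <= 13, and all elements to the right are > 13.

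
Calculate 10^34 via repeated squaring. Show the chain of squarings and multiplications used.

Computing 10^34 by squaring (build up from 10^1; each line after the first costs one multiplication):

10^1 = 10
10^2 = (10^1)^2 = 10^2 = 100
10^4 = (10^2)^2 = 100^2 = 10000
10^8 = (10^4)^2 = 10000^2 = 100000000
10^16 = (10^8)^2 = 100000000^2 = 10000000000000000
10^17 = 10 * 10^16 = 10 * 10000000000000000 = 100000000000000000
10^34 = (10^17)^2 = 100000000000000000^2 = 10000000000000000000000000000000000

Result: 10000000000000000000000000000000000
Multiplications needed: 6 (6 lines after 10^1)

10^34 = 10000000000000000000000000000000000. Using exponentiation by squaring, this requires 6 multiplications. The key idea: if the exponent is even, square the half-power; if odd, multiply by the base once.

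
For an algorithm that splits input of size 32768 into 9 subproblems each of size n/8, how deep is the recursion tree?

For divide and conquer with division factor 8:

Problem sizes at each level:
Level 0: 32768
Level 1: 4096
Level 2: 512
Level 3: 64
Level 4: 8
Level 5: 1

The root is level 0 and the size-1 base case is level 5 (the tree spans levels 0 through 5, i.e. 6 levels counting the root), so the depth is the number of divisions: log_8(32768) = 5

The recursion tree depth is log_8(32768) = 5. At each level, the problem size is divided by 8, so it takes 5 divisions to reduce to a base case of size 1. The algorithm makes 9 recursive calls at each level.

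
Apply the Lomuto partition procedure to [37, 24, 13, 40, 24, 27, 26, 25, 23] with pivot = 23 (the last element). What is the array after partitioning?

Lomuto partition with pivot = 23:

Initial array: [37, 24, 13, 40, 24, 27, 26, 25, 23]

arr[0]=37 > 23: no swap
arr[1]=24 > 23: no swap
arr[2]=13 <= 23: swap with position 0, array becomes [13, 24, 37, 40, 24, 27, 26, 25, 23]
arr[3]=40 > 23: no swap
arr[4]=24 > 23: no swap
arr[5]=27 > 23: no swap
arr[6]=26 > 23: no swap
arr[7]=25 > 23: no swap

Place pivot at position 1: [13, 23, 37, 40, 24, 27, 26, 25, 24]
Pivot position: 1

After partitioning with pivot 23, the array becomes [13, 23, 37, 40, 24, 27, 26, 25, 24]. The pivot is placed at index 1. All elements to the left of the pivot are <= 23, and all elements to the right are > 23.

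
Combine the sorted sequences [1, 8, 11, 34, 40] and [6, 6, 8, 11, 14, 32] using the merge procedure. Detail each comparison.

Merging process:

Compare 1 vs 6: take 1 from left. Merged: [1]
Compare 8 vs 6: take 6 from right. Merged: [1, 6]
Compare 8 vs 6: take 6 from right. Merged: [1, 6, 6]
Compare 8 vs 8: take 8 from left. Merged: [1, 6, 6, 8]
Compare 11 vs 8: take 8 from right. Merged: [1, 6, 6, 8, 8]
Compare 11 vs 11: take 11 from left. Merged: [1, 6, 6, 8, 8, 11]
Compare 34 vs 11: take 11 from right. Merged: [1, 6, 6, 8, 8, 11, 11]
Compare 34 vs 14: take 14 from right. Merged: [1, 6, 6, 8, 8, 11, 11, 14]
Compare 34 vs 32: take 32 from right. Merged: [1, 6, 6, 8, 8, 11, 11, 14, 32]
Append remaining from left: [34, 40]. Merged: [1, 6, 6, 8, 8, 11, 11, 14, 32, 34, 40]

Final merged array: [1, 6, 6, 8, 8, 11, 11, 14, 32, 34, 40]
Total comparisons: 9

The merged array is [1, 6, 6, 8, 8, 11, 11, 14, 32, 34, 40], requiring 9 comparisons. The merge step runs in O(n) time where n is the total number of elements.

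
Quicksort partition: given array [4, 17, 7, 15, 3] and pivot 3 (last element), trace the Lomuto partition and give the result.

Lomuto partition with pivot = 3:

Initial array: [4, 17, 7, 15, 3]

arr[0]=4 > 3: no swap
arr[1]=17 > 3: no swap
arr[2]=7 > 3: no swap
arr[3]=15 > 3: no swap

Place pivot at position 0: [3, 17, 7, 15, 4]
Pivot position: 0

After partitioning with pivot 3, the array becomes [3, 17, 7, 15, 4]. The pivot is placed at index 0. All elements to the left of the pivot are <= 3, and all elements to the right are > 3.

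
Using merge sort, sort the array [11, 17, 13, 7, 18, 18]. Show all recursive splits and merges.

Merge sort trace:

Split: [11, 17, 13, 7, 18, 18] -> [11, 17, 13] and [7, 18, 18]
  Split: [11, 17, 13] -> [11] and [17, 13]
    Split: [17, 13] -> [17] and [13]
    Merge: [17] + [13] -> [13, 17]
  Merge: [11] + [13, 17] -> [11, 13, 17]
  Split: [7, 18, 18] -> [7] and [18, 18]
    Split: [18, 18] -> [18] and [18]
    Merge: [18] + [18] -> [18, 18]
  Merge: [7] + [18, 18] -> [7, 18, 18]
Merge: [11, 13, 17] + [7, 18, 18] -> [7, 11, 13, 17, 18, 18]

Final sorted array: [7, 11, 13, 17, 18, 18]

The merge sort proceeds by recursively splitting the array and merging sorted halves.
After all merges, the sorted array is [7, 11, 13, 17, 18, 18].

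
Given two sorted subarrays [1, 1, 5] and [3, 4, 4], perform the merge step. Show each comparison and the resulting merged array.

Merging process:

Compare 1 vs 3: take 1 from left. Merged: [1]
Compare 1 vs 3: take 1 from left. Merged: [1, 1]
Compare 5 vs 3: take 3 from right. Merged: [1, 1, 3]
Compare 5 vs 4: take 4 from right. Merged: [1, 1, 3, 4]
Compare 5 vs 4: take 4 from right. Merged: [1, 1, 3, 4, 4]
Append remaining from left: [5]. Merged: [1, 1, 3, 4, 4, 5]

Final merged array: [1, 1, 3, 4, 4, 5]
Total comparisons: 5

The merged array is [1, 1, 3, 4, 4, 5], requiring 5 comparisons. The merge step runs in O(n) time where n is the total number of elements.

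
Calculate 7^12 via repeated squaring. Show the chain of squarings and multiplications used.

Computing 7^12 by squaring (build up from 7^1; each line after the first costs one multiplication):

7^1 = 7
7^2 = (7^1)^2 = 7^2 = 49
7^3 = 7 * 7^2 = 7 * 49 = 343
7^6 = (7^3)^2 = 343^2 = 117649
7^12 = (7^6)^2 = 117649^2 = 13841287201

Result: 13841287201
Multiplications needed: 4 (4 lines after 7^1)

7^12 = 13841287201. Using exponentiation by squaring, this requires 4 multiplications. The key idea: if the exponent is even, square the half-power; if odd, multiply by the base once.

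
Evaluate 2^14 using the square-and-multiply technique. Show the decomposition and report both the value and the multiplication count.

Computing 2^14 by squaring (build up from 2^1; each line after the first costs one multiplication):

2^1 = 2
2^2 = (2^1)^2 = 2^2 = 4
2^3 = 2 * 2^2 = 2 * 4 = 8
2^6 = (2^3)^2 = 8^2 = 64
2^7 = 2 * 2^6 = 2 * 64 = 128
2^14 = (2^7)^2 = 128^2 = 16384

Result: 16384
Multiplications needed: 5 (5 lines after 2^1)

2^14 = 16384. Using exponentiation by squaring, this requires 5 multiplications. The key idea: if the exponent is even, square the half-power; if odd, multiply by the base once.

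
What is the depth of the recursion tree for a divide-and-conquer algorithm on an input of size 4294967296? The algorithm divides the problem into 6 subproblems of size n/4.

For divide and conquer with division factor 4:

Problem sizes at each level:
Level 0: 4294967296
Level 1: 1073741824
Level 2: 268435456
Level 3: 67108864
Level 4: 16777216
Level 5: 4194304
Level 6: 1048576
Level 7: 262144
Level 8: 65536
Level 9: 16384
Level 10: 4096
Level 11: 1024
Level 12: 256
Level 13: 64
Level 14: 16
Level 15: 4
Level 16: 1

The root is level 0 and the size-1 base case is level 16 (the tree spans levels 0 through 16, i.e. 17 levels counting the root), so the depth is the number of divisions: log_4(4294967296) = 16

The recursion tree depth is log_4(4294967296) = 16. At each level, the problem size is divided by 4, so it takes 16 divisions to reduce to a base case of size 1. The algorithm makes 6 recursive calls at each level.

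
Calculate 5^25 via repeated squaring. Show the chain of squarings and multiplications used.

Computing 5^25 by squaring (build up from 5^1; each line after the first costs one multiplication):

5^1 = 5
5^2 = (5^1)^2 = 5^2 = 25
5^3 = 5 * 5^2 = 5 * 25 = 125
5^6 = (5^3)^2 = 125^2 = 15625
5^12 = (5^6)^2 = 15625^2 = 244140625
5^24 = (5^12)^2 = 244140625^2 = 59604644775390625
5^25 = 5 * 5^24 = 5 * 59604644775390625 = 298023223876953125

Result: 298023223876953125
Multiplications needed: 6 (6 lines after 5^1)

5^25 = 298023223876953125. Using exponentiation by squaring, this requires 6 multiplications. The key idea: if the exponent is even, square the half-power; if odd, multiply by the base once.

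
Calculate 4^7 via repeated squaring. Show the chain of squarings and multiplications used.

Computing 4^7 by squaring (build up from 4^1; each line after the first costs one multiplication):

4^1 = 4
4^2 = (4^1)^2 = 4^2 = 16
4^3 = 4 * 4^2 = 4 * 16 = 64
4^6 = (4^3)^2 = 64^2 = 4096
4^7 = 4 * 4^6 = 4 * 4096 = 16384

Result: 16384
Multiplications needed: 4 (4 lines after 4^1)

4^7 = 16384. Using exponentiation by squaring, this requires 4 multiplications. The key idea: if the exponent is even, square the half-power; if odd, multiply by the base once.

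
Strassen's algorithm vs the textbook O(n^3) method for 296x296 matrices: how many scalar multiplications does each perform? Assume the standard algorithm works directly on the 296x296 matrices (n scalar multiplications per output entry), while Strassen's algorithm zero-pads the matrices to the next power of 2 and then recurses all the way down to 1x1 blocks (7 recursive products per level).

Matrix multiplication for 296x296 matrices:

Strassen's algorithm requires power-of-2 dimensions. Pad 296x296 to 512x512 (next power of 2).

Standard algorithm: 296^3 = 25934336 multiplications
Strassen's algorithm: 7^(log2(512)) = 7^9 = 40353607 multiplications
Difference: 25934336 - 40353607 = -14419271 (Strassen uses MORE here due to padding overhead — for small or just-over-power-of-2 n, padding can outweigh the per-level savings)

Standard: 25934336 multiplications (296^3). Strassen: 40353607 multiplications (7^9, after padding to 512x512). Strassen reduces 8 recursive multiplications to 7 at each level.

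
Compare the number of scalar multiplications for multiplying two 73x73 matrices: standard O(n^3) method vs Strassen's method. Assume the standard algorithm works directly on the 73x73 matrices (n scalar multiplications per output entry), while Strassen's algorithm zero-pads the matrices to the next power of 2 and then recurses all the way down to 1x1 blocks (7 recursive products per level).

Matrix multiplication for 73x73 matrices:

Strassen's algorithm requires power-of-2 dimensions. Pad 73x73 to 128x128 (next power of 2).

Standard algorithm: 73^3 = 389017 multiplications
Strassen's algorithm: 7^(log2(128)) = 7^7 = 823543 multiplications
Difference: 389017 - 823543 = -434526 (Strassen uses MORE here due to padding overhead — for small or just-over-power-of-2 n, padding can outweigh the per-level savings)

Standard: 389017 multiplications (73^3). Strassen: 823543 multiplications (7^7, after padding to 128x128). Strassen reduces 8 recursive multiplications to 7 at each level.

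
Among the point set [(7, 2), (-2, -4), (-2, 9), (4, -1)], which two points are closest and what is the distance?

Computing all pairwise distances among 4 points:

d((7, 2), (-2, -4)) = 10.8167
d((7, 2), (-2, 9)) = 11.4018
d((7, 2), (4, -1)) = 4.2426 <-- minimum
d((-2, -4), (-2, 9)) = 13.0
d((-2, -4), (4, -1)) = 6.7082
d((-2, 9), (4, -1)) = 11.6619

Closest pair: (7, 2) and (4, -1) with distance 4.2426

The closest pair is (7, 2) and (4, -1) with Euclidean distance 4.2426. For 4 points, brute-force pairwise comparison is shown above. For large n, the divide-and-conquer algorithm (sort by x, recurse on halves, check the dividing strip) achieves O(n log n).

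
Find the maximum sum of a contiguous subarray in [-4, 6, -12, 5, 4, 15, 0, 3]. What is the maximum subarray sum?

Using Kadane's algorithm on [-4, 6, -12, 5, 4, 15, 0, 3]:

Scanning through the array:
Position 1 (value 6): max_ending_here = 6, max_so_far = 6
Position 2 (value -12): max_ending_here = -6, max_so_far = 6
Position 3 (value 5): max_ending_here = 5, max_so_far = 6
Position 4 (value 4): max_ending_here = 9, max_so_far = 9
Position 5 (value 15): max_ending_here = 24, max_so_far = 24
Position 6 (value 0): max_ending_here = 24, max_so_far = 24
Position 7 (value 3): max_ending_here = 27, max_so_far = 27

Maximum subarray: [5, 4, 15, 0, 3]
Maximum sum: 27

The maximum subarray is [5, 4, 15, 0, 3] with sum 27. This subarray runs from index 3 to index 7.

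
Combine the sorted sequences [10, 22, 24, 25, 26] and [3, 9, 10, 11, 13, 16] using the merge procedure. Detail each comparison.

Merging process:

Compare 10 vs 3: take 3 from right. Merged: [3]
Compare 10 vs 9: take 9 from right. Merged: [3, 9]
Compare 10 vs 10: take 10 from left. Merged: [3, 9, 10]
Compare 22 vs 10: take 10 from right. Merged: [3, 9, 10, 10]
Compare 22 vs 11: take 11 from right. Merged: [3, 9, 10, 10, 11]
Compare 22 vs 13: take 13 from right. Merged: [3, 9, 10, 10, 11, 13]
Compare 22 vs 16: take 16 from right. Merged: [3, 9, 10, 10, 11, 13, 16]
Append remaining from left: [22, 24, 25, 26]. Merged: [3, 9, 10, 10, 11, 13, 16, 22, 24, 25, 26]

Final merged array: [3, 9, 10, 10, 11, 13, 16, 22, 24, 25, 26]
Total comparisons: 7

The merged array is [3, 9, 10, 10, 11, 13, 16, 22, 24, 25, 26], requiring 7 comparisons. The merge step runs in O(n) time where n is the total number of elements.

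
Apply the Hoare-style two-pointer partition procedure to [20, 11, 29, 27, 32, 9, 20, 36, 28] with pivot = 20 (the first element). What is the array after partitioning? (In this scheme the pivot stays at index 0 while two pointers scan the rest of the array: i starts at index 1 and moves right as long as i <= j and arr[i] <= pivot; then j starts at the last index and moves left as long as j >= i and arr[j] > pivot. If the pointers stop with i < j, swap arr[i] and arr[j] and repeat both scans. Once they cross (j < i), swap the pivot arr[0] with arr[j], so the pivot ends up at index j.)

Hoare-style two-pointer partition with pivot = 20:

Initial array: [20, 11, 29, 27, 32, 9, 20, 36, 28]

Pointers start at i = 1, j = 8.
i stops at index 2 (arr[2]=29 > 20), j stops at index 6 (arr[6]=20 <= 20): swap arr[2] and arr[6], array becomes [20, 11, 20, 27, 32, 9, 29, 36, 28]
i stops at index 3 (arr[3]=27 > 20), j stops at index 5 (arr[5]=9 <= 20): swap arr[3] and arr[5], array becomes [20, 11, 20, 9, 32, 27, 29, 36, 28]
i ends at 4, j ends at 3: the pointers have crossed (j < i), so scanning stops.

Swap pivot arr[0] with arr[3] to place pivot at position 3: [9, 11, 20, 20, 32, 27, 29, 36, 28]
Pivot position: 3

After partitioning with pivot 20, the array becomes [9, 11, 20, 20, 32, 27, 29, 36, 28]. The pivot is placed at index 3. All elements to the left of the pivot are <= 20, and all elements to the right are > 20.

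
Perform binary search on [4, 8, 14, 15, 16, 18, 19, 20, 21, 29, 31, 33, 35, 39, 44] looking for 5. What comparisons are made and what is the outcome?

Binary search for 5 in [4, 8, 14, 15, 16, 18, 19, 20, 21, 29, 31, 33, 35, 39, 44]:

lo=0, hi=14, mid=7, arr[mid]=20 -> 20 > 5, search left half
lo=0, hi=6, mid=3, arr[mid]=15 -> 15 > 5, search left half
lo=0, hi=2, mid=1, arr[mid]=8 -> 8 > 5, search left half
lo=0, hi=0, mid=0, arr[mid]=4 -> 4 < 5, search right half
lo=1 > hi=0, target 5 not found

Binary search determines that 5 is not in the array after 4 comparisons. The search space was exhausted without finding the target.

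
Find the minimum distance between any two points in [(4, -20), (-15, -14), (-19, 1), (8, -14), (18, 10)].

Computing all pairwise distances among 5 points:

d((4, -20), (-15, -14)) = 19.9249
d((4, -20), (-19, 1)) = 31.1448
d((4, -20), (8, -14)) = 7.2111 <-- minimum
d((4, -20), (18, 10)) = 33.1059
d((-15, -14), (-19, 1)) = 15.5242
d((-15, -14), (8, -14)) = 23.0
d((-15, -14), (18, 10)) = 40.8044
d((-19, 1), (8, -14)) = 30.8869
d((-19, 1), (18, 10)) = 38.0789
d((8, -14), (18, 10)) = 26.0

Closest pair: (4, -20) and (8, -14) with distance 7.2111

The closest pair is (4, -20) and (8, -14) with Euclidean distance 7.2111. For 5 points, brute-force pairwise comparison is shown above. For large n, the divide-and-conquer algorithm (sort by x, recurse on halves, check the dividing strip) achieves O(n log n).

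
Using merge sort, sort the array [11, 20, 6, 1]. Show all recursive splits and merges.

Merge sort trace:

Split: [11, 20, 6, 1] -> [11, 20] and [6, 1]
  Split: [11, 20] -> [11] and [20]
  Merge: [11] + [20] -> [11, 20]
  Split: [6, 1] -> [6] and [1]
  Merge: [6] + [1] -> [1, 6]
Merge: [11, 20] + [1, 6] -> [1, 6, 11, 20]

Final sorted array: [1, 6, 11, 20]

The merge sort proceeds by recursively splitting the array and merging sorted halves.
After all merges, the sorted array is [1, 6, 11, 20].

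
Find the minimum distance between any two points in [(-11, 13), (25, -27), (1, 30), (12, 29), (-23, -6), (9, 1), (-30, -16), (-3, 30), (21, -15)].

Computing all pairwise distances among 9 points:

d((-11, 13), (25, -27)) = 53.8145
d((-11, 13), (1, 30)) = 20.8087
d((-11, 13), (12, 29)) = 28.0179
d((-11, 13), (-23, -6)) = 22.4722
d((-11, 13), (9, 1)) = 23.3238
d((-11, 13), (-30, -16)) = 34.6699
d((-11, 13), (-3, 30)) = 18.7883
d((-11, 13), (21, -15)) = 42.5206
d((25, -27), (1, 30)) = 61.8466
d((25, -27), (12, 29)) = 57.4891
d((25, -27), (-23, -6)) = 52.3927
d((25, -27), (9, 1)) = 32.249
d((25, -27), (-30, -16)) = 56.0892
d((25, -27), (-3, 30)) = 63.5059
d((25, -27), (21, -15)) = 12.6491
d((1, 30), (12, 29)) = 11.0454
d((1, 30), (-23, -6)) = 43.2666
d((1, 30), (9, 1)) = 30.0832
d((1, 30), (-30, -16)) = 55.4707
d((1, 30), (-3, 30)) = 4.0 <-- minimum
d((1, 30), (21, -15)) = 49.2443
d((12, 29), (-23, -6)) = 49.4975
d((12, 29), (9, 1)) = 28.1603
d((12, 29), (-30, -16)) = 61.5549
d((12, 29), (-3, 30)) = 15.0333
d((12, 29), (21, -15)) = 44.911
d((-23, -6), (9, 1)) = 32.7567
d((-23, -6), (-30, -16)) = 12.2066
d((-23, -6), (-3, 30)) = 41.1825
d((-23, -6), (21, -15)) = 44.911
d((9, 1), (-30, -16)) = 42.5441
d((9, 1), (-3, 30)) = 31.3847
d((9, 1), (21, -15)) = 20.0
d((-30, -16), (-3, 30)) = 53.3385
d((-30, -16), (21, -15)) = 51.0098
d((-3, 30), (21, -15)) = 51.0

Closest pair: (1, 30) and (-3, 30) with distance 4.0

The closest pair is (1, 30) and (-3, 30) with Euclidean distance 4.0. For 9 points, brute-force pairwise comparison is shown above. For large n, the divide-and-conquer algorithm (sort by x, recurse on halves, check the dividing strip) achieves O(n log n).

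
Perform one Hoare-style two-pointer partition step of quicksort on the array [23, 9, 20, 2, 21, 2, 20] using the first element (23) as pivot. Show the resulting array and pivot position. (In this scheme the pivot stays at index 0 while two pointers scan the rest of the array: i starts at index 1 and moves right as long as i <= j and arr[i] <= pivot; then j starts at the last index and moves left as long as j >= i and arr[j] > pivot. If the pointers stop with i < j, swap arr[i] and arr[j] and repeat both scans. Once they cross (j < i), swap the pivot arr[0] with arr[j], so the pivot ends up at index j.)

Hoare-style two-pointer partition with pivot = 23:

Initial array: [23, 9, 20, 2, 21, 2, 20]

Pointers start at i = 1, j = 6.
i ends at 7, j ends at 6: the pointers have crossed (j < i), so scanning stops.

Swap pivot arr[0] with arr[6] to place pivot at position 6: [20, 9, 20, 2, 21, 2, 23]
Pivot position: 6

After partitioning with pivot 23, the array becomes [20, 9, 20, 2, 21, 2, 23]. The pivot is placed at index 6. All elements to the left of the pivot are <= 23, and all elements to the right are > 23.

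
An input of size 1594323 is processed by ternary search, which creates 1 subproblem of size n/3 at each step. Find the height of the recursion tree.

For divide and conquer with division factor 3:

Problem sizes at each level:
Level 0: 1594323
Level 1: 531441
Level 2: 177147
Level 3: 59049
Level 4: 19683
Level 5: 6561
Level 6: 2187
Level 7: 729
Level 8: 243
Level 9: 81
Level 10: 27
Level 11: 9
Level 12: 3
Level 13: 1

The root is level 0 and the size-1 base case is level 13 (the tree spans levels 0 through 13, i.e. 14 levels counting the root), so the depth is the number of divisions: log_3(1594323) = 13

The recursion tree depth is log_3(1594323) = 13. At each level, the problem size is divided by 3, so it takes 13 divisions to reduce to a base case of size 1. The algorithm makes 1 recursive call at each level.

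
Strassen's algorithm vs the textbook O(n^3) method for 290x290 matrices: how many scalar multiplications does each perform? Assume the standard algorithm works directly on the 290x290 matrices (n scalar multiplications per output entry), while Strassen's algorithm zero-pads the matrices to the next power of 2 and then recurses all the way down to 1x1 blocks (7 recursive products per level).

Matrix multiplication for 290x290 matrices:

Strassen's algorithm requires power-of-2 dimensions. Pad 290x290 to 512x512 (next power of 2).

Standard algorithm: 290^3 = 24389000 multiplications
Strassen's algorithm: 7^(log2(512)) = 7^9 = 40353607 multiplications
Difference: 24389000 - 40353607 = -15964607 (Strassen uses MORE here due to padding overhead — for small or just-over-power-of-2 n, padding can outweigh the per-level savings)

Standard: 24389000 multiplications (290^3). Strassen: 40353607 multiplications (7^9, after padding to 512x512). Strassen reduces 8 recursive multiplications to 7 at each level.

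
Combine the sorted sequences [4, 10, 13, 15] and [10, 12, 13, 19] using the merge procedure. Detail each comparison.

Merging process:

Compare 4 vs 10: take 4 from left. Merged: [4]
Compare 10 vs 10: take 10 from left. Merged: [4, 10]
Compare 13 vs 10: take 10 from right. Merged: [4, 10, 10]
Compare 13 vs 12: take 12 from right. Merged: [4, 10, 10, 12]
Compare 13 vs 13: take 13 from left. Merged: [4, 10, 10, 12, 13]
Compare 15 vs 13: take 13 from right. Merged: [4, 10, 10, 12, 13, 13]
Compare 15 vs 19: take 15 from left. Merged: [4, 10, 10, 12, 13, 13, 15]
Append remaining from right: [19]. Merged: [4, 10, 10, 12, 13, 13, 15, 19]

Final merged array: [4, 10, 10, 12, 13, 13, 15, 19]
Total comparisons: 7

The merged array is [4, 10, 10, 12, 13, 13, 15, 19], requiring 7 comparisons. The merge step runs in O(n) time where n is the total number of elements.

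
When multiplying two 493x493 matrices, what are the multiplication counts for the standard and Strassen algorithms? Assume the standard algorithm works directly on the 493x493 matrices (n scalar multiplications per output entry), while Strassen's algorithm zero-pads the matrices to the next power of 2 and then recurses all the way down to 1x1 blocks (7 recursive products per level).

Matrix multiplication for 493x493 matrices:

Strassen's algorithm requires power-of-2 dimensions. Pad 493x493 to 512x512 (next power of 2).

Standard algorithm: 493^3 = 119823157 multiplications
Strassen's algorithm: 7^(log2(512)) = 7^9 = 40353607 multiplications
Savings: 119823157 - 40353607 = 79469550 multiplications

Standard: 119823157 multiplications (493^3). Strassen: 40353607 multiplications (7^9, after padding to 512x512). Strassen reduces 8 recursive multiplications to 7 at each level.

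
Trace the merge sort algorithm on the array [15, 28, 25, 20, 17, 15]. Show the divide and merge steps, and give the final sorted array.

Merge sort trace:

Split: [15, 28, 25, 20, 17, 15] -> [15, 28, 25] and [20, 17, 15]
  Split: [15, 28, 25] -> [15] and [28, 25]
    Split: [28, 25] -> [28] and [25]
    Merge: [28] + [25] -> [25, 28]
  Merge: [15] + [25, 28] -> [15, 25, 28]
  Split: [20, 17, 15] -> [20] and [17, 15]
    Split: [17, 15] -> [17] and [15]
    Merge: [17] + [15] -> [15, 17]
  Merge: [20] + [15, 17] -> [15, 17, 20]
Merge: [15, 25, 28] + [15, 17, 20] -> [15, 15, 17, 20, 25, 28]

Final sorted array: [15, 15, 17, 20, 25, 28]

The merge sort proceeds by recursively splitting the array and merging sorted halves.
After all merges, the sorted array is [15, 15, 17, 20, 25, 28].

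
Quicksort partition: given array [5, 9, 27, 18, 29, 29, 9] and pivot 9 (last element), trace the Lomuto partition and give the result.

Lomuto partition with pivot = 9:

Initial array: [5, 9, 27, 18, 29, 29, 9]

arr[0]=5 <= 9: swap with position 0, array becomes [5, 9, 27, 18, 29, 29, 9]
arr[1]=9 <= 9: swap with position 1, array becomes [5, 9, 27, 18, 29, 29, 9]
arr[2]=27 > 9: no swap
arr[3]=18 > 9: no swap
arr[4]=29 > 9: no swap
arr[5]=29 > 9: no swap

Place pivot at position 2: [5, 9, 9, 18, 29, 29, 27]
Pivot position: 2

After partitioning with pivot 9, the array becomes [5, 9, 9, 18, 29, 29, 27]. The pivot is placed at index 2. All elements to the left of the pivot are <= 9, and all elements to the right are > 9.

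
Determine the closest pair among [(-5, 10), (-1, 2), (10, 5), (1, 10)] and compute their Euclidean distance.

Computing all pairwise distances among 4 points:

d((-5, 10), (-1, 2)) = 8.9443
d((-5, 10), (10, 5)) = 15.8114
d((-5, 10), (1, 10)) = 6.0 <-- minimum
d((-1, 2), (10, 5)) = 11.4018
d((-1, 2), (1, 10)) = 8.2462
d((10, 5), (1, 10)) = 10.2956

Closest pair: (-5, 10) and (1, 10) with distance 6.0

The closest pair is (-5, 10) and (1, 10) with Euclidean distance 6.0. For 4 points, brute-force pairwise comparison is shown above. For large n, the divide-and-conquer algorithm (sort by x, recurse on halves, check the dividing strip) achieves O(n log n).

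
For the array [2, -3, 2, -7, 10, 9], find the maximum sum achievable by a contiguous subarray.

Using Kadane's algorithm on [2, -3, 2, -7, 10, 9]:

Scanning through the array:
Position 1 (value -3): max_ending_here = -1, max_so_far = 2
Position 2 (value 2): max_ending_here = 2, max_so_far = 2
Position 3 (value -7): max_ending_here = -5, max_so_far = 2
Position 4 (value 10): max_ending_here = 10, max_so_far = 10
Position 5 (value 9): max_ending_here = 19, max_so_far = 19

Maximum subarray: [10, 9]
Maximum sum: 19

The maximum subarray is [10, 9] with sum 19. This subarray runs from index 4 to index 5.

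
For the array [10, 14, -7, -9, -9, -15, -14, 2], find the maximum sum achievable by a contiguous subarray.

Using Kadane's algorithm on [10, 14, -7, -9, -9, -15, -14, 2]:

Scanning through the array:
Position 1 (value 14): max_ending_here = 24, max_so_far = 24
Position 2 (value -7): max_ending_here = 17, max_so_far = 24
Position 3 (value -9): max_ending_here = 8, max_so_far = 24
Position 4 (value -9): max_ending_here = -1, max_so_far = 24
Position 5 (value -15): max_ending_here = -15, max_so_far = 24
Position 6 (value -14): max_ending_here = -14, max_so_far = 24
Position 7 (value 2): max_ending_here = 2, max_so_far = 24

Maximum subarray: [10, 14]
Maximum sum: 24

The maximum subarray is [10, 14] with sum 24. This subarray runs from index 0 to index 1.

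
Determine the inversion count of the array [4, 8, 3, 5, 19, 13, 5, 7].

Finding inversions in [4, 8, 3, 5, 19, 13, 5, 7]:

(0, 2): arr[0]=4 > arr[2]=3
(1, 2): arr[1]=8 > arr[2]=3
(1, 3): arr[1]=8 > arr[3]=5
(1, 6): arr[1]=8 > arr[6]=5
(1, 7): arr[1]=8 > arr[7]=7
(4, 5): arr[4]=19 > arr[5]=13
(4, 6): arr[4]=19 > arr[6]=5
(4, 7): arr[4]=19 > arr[7]=7
(5, 6): arr[5]=13 > arr[6]=5
(5, 7): arr[5]=13 > arr[7]=7

Total inversions: 10

The array has 10 inversion(s): (0,2), (1,2), (1,3), (1,6), (1,7), (4,5), (4,6), (4,7), (5,6), (5,7). Each pair (i,j) satisfies i < j and arr[i] > arr[j].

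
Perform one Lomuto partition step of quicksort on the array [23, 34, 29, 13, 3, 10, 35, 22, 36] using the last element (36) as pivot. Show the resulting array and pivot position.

Lomuto partition with pivot = 36:

Initial array: [23, 34, 29, 13, 3, 10, 35, 22, 36]

arr[0]=23 <= 36: swap with position 0, array becomes [23, 34, 29, 13, 3, 10, 35, 22, 36]
arr[1]=34 <= 36: swap with position 1, array becomes [23, 34, 29, 13, 3, 10, 35, 22, 36]
arr[2]=29 <= 36: swap with position 2, array becomes [23, 34, 29, 13, 3, 10, 35, 22, 36]
arr[3]=13 <= 36: swap with position 3, array becomes [23, 34, 29, 13, 3, 10, 35, 22, 36]
arr[4]=3 <= 36: swap with position 4, array becomes [23, 34, 29, 13, 3, 10, 35, 22, 36]
arr[5]=10 <= 36: swap with position 5, array becomes [23, 34, 29, 13, 3, 10, 35, 22, 36]
arr[6]=35 <= 36: swap with position 6, array becomes [23, 34, 29, 13, 3, 10, 35, 22, 36]
arr[7]=22 <= 36: swap with position 7, array becomes [23, 34, 29, 13, 3, 10, 35, 22, 36]

Place pivot at position 8: [23, 34, 29, 13, 3, 10, 35, 22, 36]
Pivot position: 8

After partitioning with pivot 36, the array becomes [23, 34, 29, 13, 3, 10, 35, 22, 36]. The pivot is placed at index 8. All elements to the left of the pivot are <= 36, and all elements to the right are > 36.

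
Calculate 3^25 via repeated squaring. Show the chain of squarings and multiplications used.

Computing 3^25 by squaring (build up from 3^1; each line after the first costs one multiplication):

3^1 = 3
3^2 = (3^1)^2 = 3^2 = 9
3^3 = 3 * 3^2 = 3 * 9 = 27
3^6 = (3^3)^2 = 27^2 = 729
3^12 = (3^6)^2 = 729^2 = 531441
3^24 = (3^12)^2 = 531441^2 = 282429536481
3^25 = 3 * 3^24 = 3 * 282429536481 = 847288609443

Result: 847288609443
Multiplications needed: 6 (6 lines after 3^1)

3^25 = 847288609443. Using exponentiation by squaring, this requires 6 multiplications. The key idea: if the exponent is even, square the half-power; if odd, multiply by the base once.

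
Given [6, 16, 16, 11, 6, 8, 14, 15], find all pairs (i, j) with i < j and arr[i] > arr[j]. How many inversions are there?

Finding inversions in [6, 16, 16, 11, 6, 8, 14, 15]:

(1, 3): arr[1]=16 > arr[3]=11
(1, 4): arr[1]=16 > arr[4]=6
(1, 5): arr[1]=16 > arr[5]=8
(1, 6): arr[1]=16 > arr[6]=14
(1, 7): arr[1]=16 > arr[7]=15
(2, 3): arr[2]=16 > arr[3]=11
(2, 4): arr[2]=16 > arr[4]=6
(2, 5): arr[2]=16 > arr[5]=8
(2, 6): arr[2]=16 > arr[6]=14
(2, 7): arr[2]=16 > arr[7]=15
(3, 4): arr[3]=11 > arr[4]=6
(3, 5): arr[3]=11 > arr[5]=8

Total inversions: 12

The array has 12 inversion(s): (1,3), (1,4), (1,5), (1,6), (1,7), (2,3), (2,4), (2,5), (2,6), (2,7), (3,4), (3,5). Each pair (i,j) satisfies i < j and arr[i] > arr[j].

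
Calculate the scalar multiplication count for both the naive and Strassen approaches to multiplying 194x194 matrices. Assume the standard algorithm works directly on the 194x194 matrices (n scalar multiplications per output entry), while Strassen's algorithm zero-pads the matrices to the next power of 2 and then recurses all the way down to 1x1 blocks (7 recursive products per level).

Matrix multiplication for 194x194 matrices:

Strassen's algorithm requires power-of-2 dimensions. Pad 194x194 to 256x256 (next power of 2).

Standard algorithm: 194^3 = 7301384 multiplications
Strassen's algorithm: 7^(log2(256)) = 7^8 = 5764801 multiplications
Savings: 7301384 - 5764801 = 1536583 multiplications

Standard: 7301384 multiplications (194^3). Strassen: 5764801 multiplications (7^8, after padding to 256x256). Strassen reduces 8 recursive multiplications to 7 at each level.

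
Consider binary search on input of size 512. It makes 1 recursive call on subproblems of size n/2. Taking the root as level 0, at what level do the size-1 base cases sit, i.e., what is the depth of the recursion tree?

For divide and conquer with division factor 2:

Problem sizes at each level:
Level 0: 512
Level 1: 256
Level 2: 128
Level 3: 64
Level 4: 32
Level 5: 16
Level 6: 8
Level 7: 4
Level 8: 2
Level 9: 1

The root is level 0 and the size-1 base case is level 9 (the tree spans levels 0 through 9, i.e. 10 levels counting the root), so the depth is the number of divisions: log_2(512) = 9

The recursion tree depth is log_2(512) = 9. At each level, the problem size is divided by 2, so it takes 9 divisions to reduce to a base case of size 1. The algorithm makes 1 recursive call at each level.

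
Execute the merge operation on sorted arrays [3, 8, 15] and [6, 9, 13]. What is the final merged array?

Merging process:

Compare 3 vs 6: take 3 from left. Merged: [3]
Compare 8 vs 6: take 6 from right. Merged: [3, 6]
Compare 8 vs 9: take 8 from left. Merged: [3, 6, 8]
Compare 15 vs 9: take 9 from right. Merged: [3, 6, 8, 9]
Compare 15 vs 13: take 13 from right. Merged: [3, 6, 8, 9, 13]
Append remaining from left: [15]. Merged: [3, 6, 8, 9, 13, 15]

Final merged array: [3, 6, 8, 9, 13, 15]
Total comparisons: 5

The merged array is [3, 6, 8, 9, 13, 15], requiring 5 comparisons. The merge step runs in O(n) time where n is the total number of elements.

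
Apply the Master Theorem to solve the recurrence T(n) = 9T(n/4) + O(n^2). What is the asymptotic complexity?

Master Theorem for T(n) = 9T(n/4) + O(n^2):

a = 9, b = 4, c = 2
log_b(a) = log_4(9) = 1.5850

Case 3: c = 2 > log_4(9) = 1.5850
T(n) = O(n^2) = O(n^2)

For T(n) = 9T(n/4) + O(n^2): log_4(9) = 1.5850. This is Case 3 of the Master Theorem (c > log_b(a), work dominated by root), giving O(n^2).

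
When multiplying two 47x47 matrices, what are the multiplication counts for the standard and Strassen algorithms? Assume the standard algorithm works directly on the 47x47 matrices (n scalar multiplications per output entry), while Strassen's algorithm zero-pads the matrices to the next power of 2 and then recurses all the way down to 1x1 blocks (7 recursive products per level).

Matrix multiplication for 47x47 matrices:

Strassen's algorithm requires power-of-2 dimensions. Pad 47x47 to 64x64 (next power of 2).

Standard algorithm: 47^3 = 103823 multiplications
Strassen's algorithm: 7^(log2(64)) = 7^6 = 117649 multiplications
Difference: 103823 - 117649 = -13826 (Strassen uses MORE here due to padding overhead — for small or just-over-power-of-2 n, padding can outweigh the per-level savings)

Standard: 103823 multiplications (47^3). Strassen: 117649 multiplications (7^6, after padding to 64x64). Strassen reduces 8 recursive multiplications to 7 at each level.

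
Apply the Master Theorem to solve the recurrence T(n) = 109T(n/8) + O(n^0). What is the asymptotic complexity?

Master Theorem for T(n) = 109T(n/8) + O(n^0):

a = 109, b = 8, c = 0
log_b(a) = log_8(109) = 2.2561

Case 1: c = 0 < log_8(109) = 2.2561
T(n) = O(n^(log_8 109))

For T(n) = 109T(n/8) + O(n^0): log_8(109) = 2.2561. This is Case 1 of the Master Theorem (c < log_b(a), work dominated by leaves), giving O(n^(log_8 109)).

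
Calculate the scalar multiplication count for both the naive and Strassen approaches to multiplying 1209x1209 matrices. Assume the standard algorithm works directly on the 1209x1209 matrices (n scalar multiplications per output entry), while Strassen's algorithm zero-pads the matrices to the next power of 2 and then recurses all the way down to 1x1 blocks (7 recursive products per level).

Matrix multiplication for 1209x1209 matrices:

Strassen's algorithm requires power-of-2 dimensions. Pad 1209x1209 to 2048x2048 (next power of 2).

Standard algorithm: 1209^3 = 1767172329 multiplications
Strassen's algorithm: 7^(log2(2048)) = 7^11 = 1977326743 multiplications
Difference: 1767172329 - 1977326743 = -210154414 (Strassen uses MORE here due to padding overhead — for small or just-over-power-of-2 n, padding can outweigh the per-level savings)

Standard: 1767172329 multiplications (1209^3). Strassen: 1977326743 multiplications (7^11, after padding to 2048x2048). Strassen reduces 8 recursive multiplications to 7 at each level.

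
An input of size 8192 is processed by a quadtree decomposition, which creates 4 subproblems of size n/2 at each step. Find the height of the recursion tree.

For divide and conquer with division factor 2:

Problem sizes at each level:
Level 0: 8192
Level 1: 4096
Level 2: 2048
Level 3: 1024
Level 4: 512
Level 5: 256
Level 6: 128
Level 7: 64
Level 8: 32
Level 9: 16
Level 10: 8
Level 11: 4
Level 12: 2
Level 13: 1

The root is level 0 and the size-1 base case is level 13 (the tree spans levels 0 through 13, i.e. 14 levels counting the root), so the depth is the number of divisions: log_2(8192) = 13

The recursion tree depth is log_2(8192) = 13. At each level, the problem size is divided by 2, so it takes 13 divisions to reduce to a base case of size 1. The algorithm makes 4 recursive calls at each level.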